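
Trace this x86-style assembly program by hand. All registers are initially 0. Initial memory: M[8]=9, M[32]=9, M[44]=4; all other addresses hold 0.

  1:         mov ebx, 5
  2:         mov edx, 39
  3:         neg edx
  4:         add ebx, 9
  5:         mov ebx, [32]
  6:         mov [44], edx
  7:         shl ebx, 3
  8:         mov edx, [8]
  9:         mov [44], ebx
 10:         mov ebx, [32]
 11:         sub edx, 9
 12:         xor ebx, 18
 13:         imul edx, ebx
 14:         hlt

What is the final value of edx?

0

ebx=5
edx=39
edx=-(39)=-39
ebx=5+9=14
ebx=M[32]=9
mov [44], edx → M[44]=-39
ebx=9<<3=72
edx=M[8]=9
mov [44], ebx → M[44]=72
ebx=M[32]=9
edx=9-9=0
ebx=9^18=27
edx=0*27=0
halt.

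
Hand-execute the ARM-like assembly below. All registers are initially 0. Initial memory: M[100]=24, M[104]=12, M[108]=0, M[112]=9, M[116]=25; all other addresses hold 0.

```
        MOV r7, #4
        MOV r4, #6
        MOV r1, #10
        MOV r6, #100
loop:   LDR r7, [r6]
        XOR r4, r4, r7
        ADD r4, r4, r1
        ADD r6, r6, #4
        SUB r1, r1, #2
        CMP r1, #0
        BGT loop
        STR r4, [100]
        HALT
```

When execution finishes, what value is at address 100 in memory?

r7=4
r4=6
r1=10
r6=100
r7=M[100]=24
r4=6^24=30
r4=30+10=40
r6=100+4=104
r1=10-2=8
CMP r1, #0  (cmp 8,0)
BGT loop: taken
r7=M[104]=12
r4=40^12=36
r4=36+8=44
r6=104+4=108
r1=8-2=6
CMP r1, #0  (cmp 6,0)
BGT loop: taken
r7=M[108]=0
r4=44^0=44
r4=44+6=50
r6=108+4=112
r1=6-2=4
CMP r1, #0  (cmp 4,0)
BGT loop: taken
r7=M[112]=9
r4=50^9=59
r4=59+4=63
r6=112+4=116
r1=4-2=2
CMP r1, #0  (cmp 2,0)
BGT loop: taken
r7=M[116]=25
r4=63^25=38
r4=38+2=40
r6=116+4=120
r1=2-2=0
CMP r1, #0  (cmp 0,0)
BGT loop: not taken
STR r4, [100] → M[100]=40
halt.

40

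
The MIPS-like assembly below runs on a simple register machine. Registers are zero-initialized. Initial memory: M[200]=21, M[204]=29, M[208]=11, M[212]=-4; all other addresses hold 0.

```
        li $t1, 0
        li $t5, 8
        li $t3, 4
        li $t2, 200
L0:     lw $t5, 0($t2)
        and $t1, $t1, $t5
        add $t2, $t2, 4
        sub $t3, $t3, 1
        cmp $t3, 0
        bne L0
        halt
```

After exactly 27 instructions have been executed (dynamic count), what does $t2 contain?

after li $t1, 0: $t1=0
after li $t5, 8: $t5=8
after li $t3, 4: $t3=4
after li $t2, 200: $t2=200
after lw $t5, 0($t2): $t5=M[200]=21
after and $t1, $t1, $t5: $t1=0&21=0
after add $t2, $t2, 4: $t2=200+4=204
after sub $t3, $t3, 1: $t3=4-1=3
cmp $t3, 0  (cmp 3,0)
bne L0: taken
after lw $t5, 0($t2): $t5=M[204]=29
after and $t1, $t1, $t5: $t1=0&29=0
after add $t2, $t2, 4: $t2=204+4=208
after sub $t3, $t3, 1: $t3=3-1=2
cmp $t3, 0  (cmp 2,0)
bne L0: taken
after lw $t5, 0($t2): $t5=M[208]=11
after and $t1, $t1, $t5: $t1=0&11=0
after add $t2, $t2, 4: $t2=208+4=212
after sub $t3, $t3, 1: $t3=2-1=1
cmp $t3, 0  (cmp 1,0)
bne L0: taken
after lw $t5, 0($t2): $t5=M[212]=-4
after and $t1, $t1, $t5: $t1=0&(-4)=0
after add $t2, $t2, 4: $t2=212+4=216
after sub $t3, $t3, 1: $t3=1-1=0
cmp $t3, 0  (cmp 0,0)
After step 27: $t2 = 216.

216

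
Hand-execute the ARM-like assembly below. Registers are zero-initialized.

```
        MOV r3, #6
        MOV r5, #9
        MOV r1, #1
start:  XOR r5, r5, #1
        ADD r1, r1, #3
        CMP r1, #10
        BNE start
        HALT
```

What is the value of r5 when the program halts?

after MOV r3, #6: r3=6
after MOV r5, #9: r5=9
after MOV r1, #1: r1=1
after XOR r5, r5, #1: r5=9^1=8
after ADD r1, r1, #3: r1=1+3=4
CMP r1, #10  (cmp 4,10)
BNE start: taken
after XOR r5, r5, #1: r5=8^1=9
after ADD r1, r1, #3: r1=4+3=7
CMP r1, #10  (cmp 7,10)
BNE start: taken
after XOR r5, r5, #1: r5=9^1=8
after ADD r1, r1, #3: r1=7+3=10
CMP r1, #10  (cmp 10,10)
BNE start: not taken
halt.

8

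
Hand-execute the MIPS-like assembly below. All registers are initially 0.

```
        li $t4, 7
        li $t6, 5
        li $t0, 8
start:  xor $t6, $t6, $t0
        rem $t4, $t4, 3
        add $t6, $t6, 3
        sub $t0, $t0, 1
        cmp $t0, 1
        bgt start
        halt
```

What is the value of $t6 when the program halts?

$t4=7
$t6=5
$t0=8
$t6=5^8=13
$t4=7%3=1
$t6=13+3=16
$t0=8-1=7
cmp $t0, 1  (cmp 7,1)
bgt start: taken
$t6=16^7=23
$t4=1%3=1
$t6=23+3=26
$t0=7-1=6
cmp $t0, 1  (cmp 6,1)
bgt start: taken
$t6=26^6=28
$t4=1%3=1
$t6=28+3=31
$t0=6-1=5
cmp $t0, 1  (cmp 5,1)
bgt start: taken
$t6=31^5=26
$t4=1%3=1
$t6=26+3=29
$t0=5-1=4
cmp $t0, 1  (cmp 4,1)
bgt start: taken
$t6=29^4=25
$t4=1%3=1
$t6=25+3=28
$t0=4-1=3
cmp $t0, 1  (cmp 3,1)
bgt start: taken
$t6=28^3=31
$t4=1%3=1
$t6=31+3=34
$t0=3-1=2
cmp $t0, 1  (cmp 2,1)
bgt start: taken
$t6=34^2=32
$t4=1%3=1
$t6=32+3=35
$t0=2-1=1
cmp $t0, 1  (cmp 1,1)
bgt start: not taken
halt.

35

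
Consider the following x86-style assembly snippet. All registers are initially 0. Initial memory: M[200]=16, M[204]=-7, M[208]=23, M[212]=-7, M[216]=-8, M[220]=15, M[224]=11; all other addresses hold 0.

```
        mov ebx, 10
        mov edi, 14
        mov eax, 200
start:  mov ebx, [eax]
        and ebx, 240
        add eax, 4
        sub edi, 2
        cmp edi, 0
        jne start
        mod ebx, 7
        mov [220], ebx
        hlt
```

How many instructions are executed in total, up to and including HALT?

48

after mov ebx, 10: ebx=10
after mov edi, 14: edi=14
after mov eax, 200: eax=200
after mov ebx, [eax]: ebx=M[200]=16
after and ebx, 240: ebx=16&240=16
after add eax, 4: eax=200+4=204
after sub edi, 2: edi=14-2=12
cmp edi, 0  (cmp 12,0)
jne start: taken
after mov ebx, [eax]: ebx=M[204]=-7
after and ebx, 240: ebx=(-7)&240=240
after add eax, 4: eax=204+4=208
after sub edi, 2: edi=12-2=10
cmp edi, 0  (cmp 10,0)
jne start: taken
after mov ebx, [eax]: ebx=M[208]=23
after and ebx, 240: ebx=23&240=16
after add eax, 4: eax=208+4=212
after sub edi, 2: edi=10-2=8
cmp edi, 0  (cmp 8,0)
jne start: taken
after mov ebx, [eax]: ebx=M[212]=-7
after and ebx, 240: ebx=(-7)&240=240
after add eax, 4: eax=212+4=216
after sub edi, 2: edi=8-2=6
cmp edi, 0  (cmp 6,0)
jne start: taken
after mov ebx, [eax]: ebx=M[216]=-8
after and ebx, 240: ebx=(-8)&240=240
after add eax, 4: eax=216+4=220
after sub edi, 2: edi=6-2=4
cmp edi, 0  (cmp 4,0)
jne start: taken
after mov ebx, [eax]: ebx=M[220]=15
after and ebx, 240: ebx=15&240=0
after add eax, 4: eax=220+4=224
after sub edi, 2: edi=4-2=2
cmp edi, 0  (cmp 2,0)
jne start: taken
after mov ebx, [eax]: ebx=M[224]=11
after and ebx, 240: ebx=11&240=0
after add eax, 4: eax=224+4=228
after sub edi, 2: edi=2-2=0
cmp edi, 0  (cmp 0,0)
jne start: not taken
after mod ebx, 7: ebx=0%7=0
mov [220], ebx → M[220]=0
halt.
Total executed instructions: 48.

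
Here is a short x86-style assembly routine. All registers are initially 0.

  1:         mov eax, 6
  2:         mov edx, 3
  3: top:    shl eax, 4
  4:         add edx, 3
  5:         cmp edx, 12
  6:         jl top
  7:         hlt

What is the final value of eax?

24576

eax=6
edx=3
eax=6<<4=96
edx=3+3=6
cmp edx, 12  (cmp 6,12)
jl top: taken
eax=96<<4=1536
edx=6+3=9
cmp edx, 12  (cmp 9,12)
jl top: taken
eax=1536<<4=24576
edx=9+3=12
cmp edx, 12  (cmp 12,12)
jl top: not taken
halt.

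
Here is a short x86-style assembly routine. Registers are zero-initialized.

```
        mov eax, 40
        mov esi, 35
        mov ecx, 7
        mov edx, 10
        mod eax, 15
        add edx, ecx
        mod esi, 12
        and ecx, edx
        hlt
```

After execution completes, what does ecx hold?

1

after mov eax, 40: eax=40
after mov esi, 35: esi=35
after mov ecx, 7: ecx=7
after mov edx, 10: edx=10
after mod eax, 15: eax=40%15=10
after add edx, ecx: edx=10+7=17
after mod esi, 12: esi=35%12=11
after and ecx, edx: ecx=7&17=1
halt.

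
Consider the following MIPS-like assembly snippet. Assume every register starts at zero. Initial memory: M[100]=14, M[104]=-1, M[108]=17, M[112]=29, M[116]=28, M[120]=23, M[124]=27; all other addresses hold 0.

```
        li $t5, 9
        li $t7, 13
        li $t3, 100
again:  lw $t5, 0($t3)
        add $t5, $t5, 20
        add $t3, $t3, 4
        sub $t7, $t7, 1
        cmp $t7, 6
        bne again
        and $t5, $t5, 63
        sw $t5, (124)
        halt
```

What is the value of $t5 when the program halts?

li $t5, 9 → $t5=9
li $t7, 13 → $t7=13
li $t3, 100 → $t3=100
lw $t5, 0($t3) → $t5=M[100]=14
add $t5, $t5, 20 → $t5=14+20=34
add $t3, $t3, 4 → $t3=100+4=104
sub $t7, $t7, 1 → $t7=13-1=12
cmp $t7, 6  (cmp 12,6)
bne again: taken
lw $t5, 0($t3) → $t5=M[104]=-1
add $t5, $t5, 20 → $t5=(-1)+20=19
add $t3, $t3, 4 → $t3=104+4=108
sub $t7, $t7, 1 → $t7=12-1=11
cmp $t7, 6  (cmp 11,6)
bne again: taken
lw $t5, 0($t3) → $t5=M[108]=17
add $t5, $t5, 20 → $t5=17+20=37
add $t3, $t3, 4 → $t3=108+4=112
sub $t7, $t7, 1 → $t7=11-1=10
cmp $t7, 6  (cmp 10,6)
bne again: taken
lw $t5, 0($t3) → $t5=M[112]=29
add $t5, $t5, 20 → $t5=29+20=49
add $t3, $t3, 4 → $t3=112+4=116
sub $t7, $t7, 1 → $t7=10-1=9
cmp $t7, 6  (cmp 9,6)
bne again: taken
lw $t5, 0($t3) → $t5=M[116]=28
add $t5, $t5, 20 → $t5=28+20=48
add $t3, $t3, 4 → $t3=116+4=120
sub $t7, $t7, 1 → $t7=9-1=8
cmp $t7, 6  (cmp 8,6)
bne again: taken
lw $t5, 0($t3) → $t5=M[120]=23
add $t5, $t5, 20 → $t5=23+20=43
add $t3, $t3, 4 → $t3=120+4=124
sub $t7, $t7, 1 → $t7=8-1=7
cmp $t7, 6  (cmp 7,6)
bne again: taken
lw $t5, 0($t3) → $t5=M[124]=27
add $t5, $t5, 20 → $t5=27+20=47
add $t3, $t3, 4 → $t3=124+4=128
sub $t7, $t7, 1 → $t7=7-1=6
cmp $t7, 6  (cmp 6,6)
bne again: not taken
and $t5, $t5, 63 → $t5=47&63=47
sw $t5, (124) → M[124]=47
halt.

47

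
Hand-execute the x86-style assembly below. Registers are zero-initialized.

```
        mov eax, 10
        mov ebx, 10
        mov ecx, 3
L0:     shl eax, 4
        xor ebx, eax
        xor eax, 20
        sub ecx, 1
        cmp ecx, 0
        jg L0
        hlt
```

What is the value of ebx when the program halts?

mov eax, 10 → eax=10
mov ebx, 10 → ebx=10
mov ecx, 3 → ecx=3
shl eax, 4 → eax=10<<4=160
xor ebx, eax → ebx=10^160=170
xor eax, 20 → eax=160^20=180
sub ecx, 1 → ecx=3-1=2
cmp ecx, 0  (cmp 2,0)
jg L0: taken
shl eax, 4 → eax=180<<4=2880
xor ebx, eax → ebx=170^2880=3050
xor eax, 20 → eax=2880^20=2900
sub ecx, 1 → ecx=2-1=1
cmp ecx, 0  (cmp 1,0)
jg L0: taken
shl eax, 4 → eax=2900<<4=46400
xor ebx, eax → ebx=3050^46400=48810
xor eax, 20 → eax=46400^20=46420
sub ecx, 1 → ecx=1-1=0
cmp ecx, 0  (cmp 0,0)
jg L0: not taken
halt.

48810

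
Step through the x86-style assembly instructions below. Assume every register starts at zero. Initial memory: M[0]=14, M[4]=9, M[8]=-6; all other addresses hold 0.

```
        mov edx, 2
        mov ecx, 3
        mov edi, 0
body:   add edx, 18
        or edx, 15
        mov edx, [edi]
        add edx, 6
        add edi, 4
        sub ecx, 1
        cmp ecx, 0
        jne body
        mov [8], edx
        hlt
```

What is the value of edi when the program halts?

12

after mov edx, 2: edx=2
after mov ecx, 3: ecx=3
after mov edi, 0: edi=0
after add edx, 18: edx=2+18=20
after or edx, 15: edx=20|15=31
after mov edx, [edi]: edx=M[0]=14
after add edx, 6: edx=14+6=20
after add edi, 4: edi=0+4=4
after sub ecx, 1: ecx=3-1=2
cmp ecx, 0  (cmp 2,0)
jne body: taken
after add edx, 18: edx=20+18=38
after or edx, 15: edx=38|15=47
after mov edx, [edi]: edx=M[4]=9
after add edx, 6: edx=9+6=15
after add edi, 4: edi=4+4=8
after sub ecx, 1: ecx=2-1=1
cmp ecx, 0  (cmp 1,0)
jne body: taken
after add edx, 18: edx=15+18=33
after or edx, 15: edx=33|15=47
after mov edx, [edi]: edx=M[8]=-6
after add edx, 6: edx=(-6)+6=0
after add edi, 4: edi=8+4=12
after sub ecx, 1: ecx=1-1=0
cmp ecx, 0  (cmp 0,0)
jne body: not taken
mov [8], edx → M[8]=0
halt.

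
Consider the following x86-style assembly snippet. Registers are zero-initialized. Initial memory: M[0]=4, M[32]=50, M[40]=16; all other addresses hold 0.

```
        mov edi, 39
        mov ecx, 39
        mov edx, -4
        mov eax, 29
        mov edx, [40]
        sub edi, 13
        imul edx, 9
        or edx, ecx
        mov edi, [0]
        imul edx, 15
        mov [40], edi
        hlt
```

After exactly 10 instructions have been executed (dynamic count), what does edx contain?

2745

edi=39
ecx=39
edx=-4
eax=29
edx=M[40]=16
edi=39-13=26
edx=16*9=144
edx=144|39=183
edi=M[0]=4
edx=183*15=2745
After step 10: edx = 2745.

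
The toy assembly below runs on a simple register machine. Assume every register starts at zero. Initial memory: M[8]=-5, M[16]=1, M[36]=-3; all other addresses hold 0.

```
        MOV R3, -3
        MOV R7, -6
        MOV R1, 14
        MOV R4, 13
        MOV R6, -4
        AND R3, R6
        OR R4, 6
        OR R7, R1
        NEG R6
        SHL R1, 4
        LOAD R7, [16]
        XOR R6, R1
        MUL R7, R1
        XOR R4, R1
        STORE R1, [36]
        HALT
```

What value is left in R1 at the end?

R3=-3
R7=-6
R1=14
R4=13
R6=-4
R3=(-3)&(-4)=-4
R4=13|6=15
R7=(-6)|14=-2
R6=-(-4)=4
R1=14<<4=224
R7=M[16]=1
R6=4^224=228
R7=1*224=224
R4=15^224=239
STORE R1, [36] → M[36]=224
halt.

224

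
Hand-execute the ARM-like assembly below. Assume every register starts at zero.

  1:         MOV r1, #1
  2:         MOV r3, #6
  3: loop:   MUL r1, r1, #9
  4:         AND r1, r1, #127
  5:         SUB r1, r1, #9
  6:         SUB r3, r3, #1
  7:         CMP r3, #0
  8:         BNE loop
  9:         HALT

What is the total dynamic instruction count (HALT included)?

39

after MOV r1, #1: r1=1
after MOV r3, #6: r3=6
after MUL r1, r1, #9: r1=1*9=9
after AND r1, r1, #127: r1=9&127=9
after SUB r1, r1, #9: r1=9-9=0
after SUB r3, r3, #1: r3=6-1=5
CMP r3, #0  (cmp 5,0)
BNE loop: taken
after MUL r1, r1, #9: r1=0*9=0
after AND r1, r1, #127: r1=0&127=0
after SUB r1, r1, #9: r1=0-9=-9
after SUB r3, r3, #1: r3=5-1=4
CMP r3, #0  (cmp 4,0)
BNE loop: taken
after MUL r1, r1, #9: r1=(-9)*9=-81
after AND r1, r1, #127: r1=(-81)&127=47
after SUB r1, r1, #9: r1=47-9=38
after SUB r3, r3, #1: r3=4-1=3
CMP r3, #0  (cmp 3,0)
BNE loop: taken
after MUL r1, r1, #9: r1=38*9=342
after AND r1, r1, #127: r1=342&127=86
after SUB r1, r1, #9: r1=86-9=77
after SUB r3, r3, #1: r3=3-1=2
CMP r3, #0  (cmp 2,0)
BNE loop: taken
after MUL r1, r1, #9: r1=77*9=693
after AND r1, r1, #127: r1=693&127=53
after SUB r1, r1, #9: r1=53-9=44
after SUB r3, r3, #1: r3=2-1=1
CMP r3, #0  (cmp 1,0)
BNE loop: taken
after MUL r1, r1, #9: r1=44*9=396
after AND r1, r1, #127: r1=396&127=12
after SUB r1, r1, #9: r1=12-9=3
after SUB r3, r3, #1: r3=1-1=0
CMP r3, #0  (cmp 0,0)
BNE loop: not taken
halt.
Total executed instructions: 39.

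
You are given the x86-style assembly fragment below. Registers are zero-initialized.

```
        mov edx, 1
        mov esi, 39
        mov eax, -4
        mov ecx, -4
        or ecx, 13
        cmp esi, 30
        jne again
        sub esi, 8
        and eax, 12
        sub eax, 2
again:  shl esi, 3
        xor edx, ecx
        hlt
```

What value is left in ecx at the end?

-3

after mov edx, 1: edx=1
after mov esi, 39: esi=39
after mov eax, -4: eax=-4
after mov ecx, -4: ecx=-4
after or ecx, 13: ecx=(-4)|13=-3
cmp esi, 30  (cmp 39,30)
jne again: taken
after shl esi, 3: esi=39<<3=312
after xor edx, ecx: edx=1^(-3)=-4
halt.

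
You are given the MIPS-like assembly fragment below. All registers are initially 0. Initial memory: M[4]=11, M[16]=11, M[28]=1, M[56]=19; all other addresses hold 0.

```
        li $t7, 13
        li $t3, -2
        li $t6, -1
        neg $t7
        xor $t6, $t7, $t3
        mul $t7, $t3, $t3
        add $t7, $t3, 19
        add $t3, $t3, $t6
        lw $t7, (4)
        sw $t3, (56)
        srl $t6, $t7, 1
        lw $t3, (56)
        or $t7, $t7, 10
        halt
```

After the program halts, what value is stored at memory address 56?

11

after li $t7, 13: $t7=13
after li $t3, -2: $t3=-2
after li $t6, -1: $t6=-1
after neg $t7: $t7=-(13)=-13
after xor $t6, $t7, $t3: $t6=(-13)^(-2)=13
after mul $t7, $t3, $t3: $t7=(-2)*(-2)=4
after add $t7, $t3, 19: $t7=(-2)+19=17
after add $t3, $t3, $t6: $t3=(-2)+13=11
after lw $t7, (4): $t7=M[4]=11
sw $t3, (56) → M[56]=11
after srl $t6, $t7, 1: $t6=11>>1=5
after lw $t3, (56): $t3=M[56]=11
after or $t7, $t7, 10: $t7=11|10=11
halt.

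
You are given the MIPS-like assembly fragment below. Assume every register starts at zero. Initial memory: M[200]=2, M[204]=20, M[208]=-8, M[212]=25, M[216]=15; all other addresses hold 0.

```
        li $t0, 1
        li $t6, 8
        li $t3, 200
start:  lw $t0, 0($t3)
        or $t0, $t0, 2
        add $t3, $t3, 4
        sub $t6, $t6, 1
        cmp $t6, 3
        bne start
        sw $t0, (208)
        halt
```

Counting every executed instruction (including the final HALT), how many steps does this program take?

$t0=1
$t6=8
$t3=200
$t0=M[200]=2
$t0=2|2=2
$t3=200+4=204
$t6=8-1=7
cmp $t6, 3  (cmp 7,3)
bne start: taken
$t0=M[204]=20
$t0=20|2=22
$t3=204+4=208
$t6=7-1=6
cmp $t6, 3  (cmp 6,3)
bne start: taken
$t0=M[208]=-8
$t0=(-8)|2=-6
$t3=208+4=212
$t6=6-1=5
cmp $t6, 3  (cmp 5,3)
bne start: taken
$t0=M[212]=25
$t0=25|2=27
$t3=212+4=216
$t6=5-1=4
cmp $t6, 3  (cmp 4,3)
bne start: taken
$t0=M[216]=15
$t0=15|2=15
$t3=216+4=220
$t6=4-1=3
cmp $t6, 3  (cmp 3,3)
bne start: not taken
sw $t0, (208) → M[208]=15
halt.
Total executed instructions: 35.

35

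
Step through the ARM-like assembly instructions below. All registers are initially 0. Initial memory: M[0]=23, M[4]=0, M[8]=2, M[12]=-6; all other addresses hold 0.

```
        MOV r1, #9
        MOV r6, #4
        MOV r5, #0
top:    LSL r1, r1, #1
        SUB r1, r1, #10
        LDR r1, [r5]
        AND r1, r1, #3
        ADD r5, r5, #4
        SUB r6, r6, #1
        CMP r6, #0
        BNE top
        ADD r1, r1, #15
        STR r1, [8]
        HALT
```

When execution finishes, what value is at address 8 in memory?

MOV r1, #9 → r1=9
MOV r6, #4 → r6=4
MOV r5, #0 → r5=0
LSL r1, r1, #1 → r1=9<<1=18
SUB r1, r1, #10 → r1=18-10=8
LDR r1, [r5] → r1=M[0]=23
AND r1, r1, #3 → r1=23&3=3
ADD r5, r5, #4 → r5=0+4=4
SUB r6, r6, #1 → r6=4-1=3
CMP r6, #0  (cmp 3,0)
BNE top: taken
LSL r1, r1, #1 → r1=3<<1=6
SUB r1, r1, #10 → r1=6-10=-4
LDR r1, [r5] → r1=M[4]=0
AND r1, r1, #3 → r1=0&3=0
ADD r5, r5, #4 → r5=4+4=8
SUB r6, r6, #1 → r6=3-1=2
CMP r6, #0  (cmp 2,0)
BNE top: taken
LSL r1, r1, #1 → r1=0<<1=0
SUB r1, r1, #10 → r1=0-10=-10
LDR r1, [r5] → r1=M[8]=2
AND r1, r1, #3 → r1=2&3=2
ADD r5, r5, #4 → r5=8+4=12
SUB r6, r6, #1 → r6=2-1=1
CMP r6, #0  (cmp 1,0)
BNE top: taken
LSL r1, r1, #1 → r1=2<<1=4
SUB r1, r1, #10 → r1=4-10=-6
LDR r1, [r5] → r1=M[12]=-6
AND r1, r1, #3 → r1=(-6)&3=2
ADD r5, r5, #4 → r5=12+4=16
SUB r6, r6, #1 → r6=1-1=0
CMP r6, #0  (cmp 0,0)
BNE top: not taken
ADD r1, r1, #15 → r1=2+15=17
STR r1, [8] → M[8]=17
halt.

17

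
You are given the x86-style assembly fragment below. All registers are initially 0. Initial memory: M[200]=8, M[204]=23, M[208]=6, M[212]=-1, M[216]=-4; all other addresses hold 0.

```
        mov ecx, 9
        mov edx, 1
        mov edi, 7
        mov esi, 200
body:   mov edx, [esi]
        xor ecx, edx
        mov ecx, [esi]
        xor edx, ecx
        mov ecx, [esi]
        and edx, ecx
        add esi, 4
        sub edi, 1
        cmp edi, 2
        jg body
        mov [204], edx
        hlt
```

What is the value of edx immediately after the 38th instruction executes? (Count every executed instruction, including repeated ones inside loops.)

0

mov ecx, 9 → ecx=9
mov edx, 1 → edx=1
mov edi, 7 → edi=7
mov esi, 200 → esi=200
mov edx, [esi] → edx=M[200]=8
xor ecx, edx → ecx=9^8=1
mov ecx, [esi] → ecx=M[200]=8
xor edx, ecx → edx=8^8=0
mov ecx, [esi] → ecx=M[200]=8
and edx, ecx → edx=0&8=0
add esi, 4 → esi=200+4=204
sub edi, 1 → edi=7-1=6
cmp edi, 2  (cmp 6,2)
jg body: taken
mov edx, [esi] → edx=M[204]=23
xor ecx, edx → ecx=8^23=31
mov ecx, [esi] → ecx=M[204]=23
xor edx, ecx → edx=23^23=0
mov ecx, [esi] → ecx=M[204]=23
and edx, ecx → edx=0&23=0
add esi, 4 → esi=204+4=208
sub edi, 1 → edi=6-1=5
cmp edi, 2  (cmp 5,2)
jg body: taken
mov edx, [esi] → edx=M[208]=6
xor ecx, edx → ecx=23^6=17
mov ecx, [esi] → ecx=M[208]=6
xor edx, ecx → edx=6^6=0
mov ecx, [esi] → ecx=M[208]=6
and edx, ecx → edx=0&6=0
add esi, 4 → esi=208+4=212
sub edi, 1 → edi=5-1=4
cmp edi, 2  (cmp 4,2)
jg body: taken
mov edx, [esi] → edx=M[212]=-1
xor ecx, edx → ecx=6^(-1)=-7
mov ecx, [esi] → ecx=M[212]=-1
xor edx, ecx → edx=(-1)^(-1)=0
After step 38: edx = 0.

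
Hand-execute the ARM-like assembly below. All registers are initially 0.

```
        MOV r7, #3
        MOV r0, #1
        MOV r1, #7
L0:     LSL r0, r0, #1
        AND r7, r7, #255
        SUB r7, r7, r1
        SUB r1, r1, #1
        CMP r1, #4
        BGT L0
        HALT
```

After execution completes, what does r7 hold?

241

after MOV r7, #3: r7=3
after MOV r0, #1: r0=1
after MOV r1, #7: r1=7
after LSL r0, r0, #1: r0=1<<1=2
after AND r7, r7, #255: r7=3&255=3
after SUB r7, r7, r1: r7=3-7=-4
after SUB r1, r1, #1: r1=7-1=6
CMP r1, #4  (cmp 6,4)
BGT L0: taken
after LSL r0, r0, #1: r0=2<<1=4
after AND r7, r7, #255: r7=(-4)&255=252
after SUB r7, r7, r1: r7=252-6=246
after SUB r1, r1, #1: r1=6-1=5
CMP r1, #4  (cmp 5,4)
BGT L0: taken
after LSL r0, r0, #1: r0=4<<1=8
after AND r7, r7, #255: r7=246&255=246
after SUB r7, r7, r1: r7=246-5=241
after SUB r1, r1, #1: r1=5-1=4
CMP r1, #4  (cmp 4,4)
BGT L0: not taken
halt.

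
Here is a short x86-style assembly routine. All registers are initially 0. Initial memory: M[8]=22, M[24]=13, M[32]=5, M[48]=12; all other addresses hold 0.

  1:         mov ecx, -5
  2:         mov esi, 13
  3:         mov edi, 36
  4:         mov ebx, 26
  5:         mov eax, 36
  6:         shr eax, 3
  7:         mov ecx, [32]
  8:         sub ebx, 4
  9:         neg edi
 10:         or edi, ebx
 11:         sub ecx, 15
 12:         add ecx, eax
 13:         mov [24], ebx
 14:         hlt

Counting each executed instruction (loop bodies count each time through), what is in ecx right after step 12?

ecx=-5
esi=13
edi=36
ebx=26
eax=36
eax=36>>3=4
ecx=M[32]=5
ebx=26-4=22
edi=-(36)=-36
edi=(-36)|22=-34
ecx=5-15=-10
ecx=(-10)+4=-6
After step 12: ecx = -6.

-6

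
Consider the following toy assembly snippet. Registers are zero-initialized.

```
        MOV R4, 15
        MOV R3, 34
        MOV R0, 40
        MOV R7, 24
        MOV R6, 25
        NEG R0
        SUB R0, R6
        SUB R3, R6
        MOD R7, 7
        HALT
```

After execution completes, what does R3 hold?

MOV R4, 15 → R4=15
MOV R3, 34 → R3=34
MOV R0, 40 → R0=40
MOV R7, 24 → R7=24
MOV R6, 25 → R6=25
NEG R0 → R0=-(40)=-40
SUB R0, R6 → R0=(-40)-25=-65
SUB R3, R6 → R3=34-25=9
MOD R7, 7 → R7=24%7=3
halt.

9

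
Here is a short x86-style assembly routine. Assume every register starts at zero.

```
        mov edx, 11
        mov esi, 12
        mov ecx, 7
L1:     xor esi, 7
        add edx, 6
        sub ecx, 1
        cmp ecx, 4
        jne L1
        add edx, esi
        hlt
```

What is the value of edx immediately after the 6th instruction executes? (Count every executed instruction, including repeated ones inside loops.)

17

after mov edx, 11: edx=11
after mov esi, 12: esi=12
after mov ecx, 7: ecx=7
after xor esi, 7: esi=12^7=11
after add edx, 6: edx=11+6=17
after sub ecx, 1: ecx=7-1=6
After step 6: edx = 17.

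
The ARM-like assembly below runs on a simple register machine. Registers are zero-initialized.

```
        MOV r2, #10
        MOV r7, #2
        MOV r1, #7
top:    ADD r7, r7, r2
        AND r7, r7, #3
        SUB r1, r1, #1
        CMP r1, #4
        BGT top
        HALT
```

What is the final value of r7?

MOV r2, #10 → r2=10
MOV r7, #2 → r7=2
MOV r1, #7 → r1=7
ADD r7, r7, r2 → r7=2+10=12
AND r7, r7, #3 → r7=12&3=0
SUB r1, r1, #1 → r1=7-1=6
CMP r1, #4  (cmp 6,4)
BGT top: taken
ADD r7, r7, r2 → r7=0+10=10
AND r7, r7, #3 → r7=10&3=2
SUB r1, r1, #1 → r1=6-1=5
CMP r1, #4  (cmp 5,4)
BGT top: taken
ADD r7, r7, r2 → r7=2+10=12
AND r7, r7, #3 → r7=12&3=0
SUB r1, r1, #1 → r1=5-1=4
CMP r1, #4  (cmp 4,4)
BGT top: not taken
halt.

0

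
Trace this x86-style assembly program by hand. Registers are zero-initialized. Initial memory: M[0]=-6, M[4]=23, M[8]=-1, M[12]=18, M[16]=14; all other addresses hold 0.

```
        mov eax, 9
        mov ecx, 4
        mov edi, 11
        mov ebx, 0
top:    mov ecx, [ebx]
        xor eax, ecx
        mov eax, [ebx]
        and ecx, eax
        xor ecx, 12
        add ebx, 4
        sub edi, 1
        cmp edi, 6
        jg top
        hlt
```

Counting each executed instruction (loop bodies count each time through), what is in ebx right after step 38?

16

after mov eax, 9: eax=9
after mov ecx, 4: ecx=4
after mov edi, 11: edi=11
after mov ebx, 0: ebx=0
after mov ecx, [ebx]: ecx=M[0]=-6
after xor eax, ecx: eax=9^(-6)=-13
after mov eax, [ebx]: eax=M[0]=-6
after and ecx, eax: ecx=(-6)&(-6)=-6
after xor ecx, 12: ecx=(-6)^12=-10
after add ebx, 4: ebx=0+4=4
after sub edi, 1: edi=11-1=10
cmp edi, 6  (cmp 10,6)
jg top: taken
after mov ecx, [ebx]: ecx=M[4]=23
after xor eax, ecx: eax=(-6)^23=-19
after mov eax, [ebx]: eax=M[4]=23
after and ecx, eax: ecx=23&23=23
after xor ecx, 12: ecx=23^12=27
after add ebx, 4: ebx=4+4=8
after sub edi, 1: edi=10-1=9
cmp edi, 6  (cmp 9,6)
jg top: taken
after mov ecx, [ebx]: ecx=M[8]=-1
after xor eax, ecx: eax=23^(-1)=-24
after mov eax, [ebx]: eax=M[8]=-1
after and ecx, eax: ecx=(-1)&(-1)=-1
after xor ecx, 12: ecx=(-1)^12=-13
after add ebx, 4: ebx=8+4=12
after sub edi, 1: edi=9-1=8
cmp edi, 6  (cmp 8,6)
jg top: taken
after mov ecx, [ebx]: ecx=M[12]=18
after xor eax, ecx: eax=(-1)^18=-19
after mov eax, [ebx]: eax=M[12]=18
after and ecx, eax: ecx=18&18=18
after xor ecx, 12: ecx=18^12=30
after add ebx, 4: ebx=12+4=16
after sub edi, 1: edi=8-1=7
After step 38: ebx = 16.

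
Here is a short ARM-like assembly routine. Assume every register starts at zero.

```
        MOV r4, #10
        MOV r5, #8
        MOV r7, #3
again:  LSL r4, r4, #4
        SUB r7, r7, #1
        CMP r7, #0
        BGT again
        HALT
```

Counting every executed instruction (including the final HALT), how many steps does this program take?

16

r4=10
r5=8
r7=3
r4=10<<4=160
r7=3-1=2
CMP r7, #0  (cmp 2,0)
BGT again: taken
r4=160<<4=2560
r7=2-1=1
CMP r7, #0  (cmp 1,0)
BGT again: taken
r4=2560<<4=40960
r7=1-1=0
CMP r7, #0  (cmp 0,0)
BGT again: not taken
halt.
Total executed instructions: 16.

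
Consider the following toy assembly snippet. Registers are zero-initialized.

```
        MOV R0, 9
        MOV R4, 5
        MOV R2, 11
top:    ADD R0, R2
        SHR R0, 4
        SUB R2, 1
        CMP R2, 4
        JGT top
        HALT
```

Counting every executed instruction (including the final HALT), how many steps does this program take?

39

R0=9
R4=5
R2=11
R0=9+11=20
R0=20>>4=1
R2=11-1=10
CMP R2, 4  (cmp 10,4)
JGT top: taken
R0=1+10=11
R0=11>>4=0
R2=10-1=9
CMP R2, 4  (cmp 9,4)
JGT top: taken
R0=0+9=9
R0=9>>4=0
R2=9-1=8
CMP R2, 4  (cmp 8,4)
JGT top: taken
R0=0+8=8
R0=8>>4=0
R2=8-1=7
CMP R2, 4  (cmp 7,4)
JGT top: taken
R0=0+7=7
R0=7>>4=0
R2=7-1=6
CMP R2, 4  (cmp 6,4)
JGT top: taken
R0=0+6=6
R0=6>>4=0
R2=6-1=5
CMP R2, 4  (cmp 5,4)
JGT top: taken
R0=0+5=5
R0=5>>4=0
R2=5-1=4
CMP R2, 4  (cmp 4,4)
JGT top: not taken
halt.
Total executed instructions: 39.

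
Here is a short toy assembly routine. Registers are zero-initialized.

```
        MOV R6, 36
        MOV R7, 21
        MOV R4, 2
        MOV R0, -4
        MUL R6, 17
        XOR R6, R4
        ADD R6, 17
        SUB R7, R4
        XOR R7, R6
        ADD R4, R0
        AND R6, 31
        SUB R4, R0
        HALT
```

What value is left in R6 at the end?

after MOV R6, 36: R6=36
after MOV R7, 21: R7=21
after MOV R4, 2: R4=2
after MOV R0, -4: R0=-4
after MUL R6, 17: R6=36*17=612
after XOR R6, R4: R6=612^2=614
after ADD R6, 17: R6=614+17=631
after SUB R7, R4: R7=21-2=19
after XOR R7, R6: R7=19^631=612
after ADD R4, R0: R4=2+(-4)=-2
after AND R6, 31: R6=631&31=23
after SUB R4, R0: R4=(-2)-(-4)=2
halt.

23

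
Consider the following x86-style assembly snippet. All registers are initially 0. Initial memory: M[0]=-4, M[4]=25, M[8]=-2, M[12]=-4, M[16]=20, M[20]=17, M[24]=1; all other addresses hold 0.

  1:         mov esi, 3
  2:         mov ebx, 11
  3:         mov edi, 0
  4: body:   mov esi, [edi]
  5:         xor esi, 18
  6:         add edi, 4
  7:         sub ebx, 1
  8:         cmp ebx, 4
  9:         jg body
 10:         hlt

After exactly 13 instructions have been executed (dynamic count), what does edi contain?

mov esi, 3 → esi=3
mov ebx, 11 → ebx=11
mov edi, 0 → edi=0
mov esi, [edi] → esi=M[0]=-4
xor esi, 18 → esi=(-4)^18=-18
add edi, 4 → edi=0+4=4
sub ebx, 1 → ebx=11-1=10
cmp ebx, 4  (cmp 10,4)
jg body: taken
mov esi, [edi] → esi=M[4]=25
xor esi, 18 → esi=25^18=11
add edi, 4 → edi=4+4=8
sub ebx, 1 → ebx=10-1=9
After step 13: edi = 8.

8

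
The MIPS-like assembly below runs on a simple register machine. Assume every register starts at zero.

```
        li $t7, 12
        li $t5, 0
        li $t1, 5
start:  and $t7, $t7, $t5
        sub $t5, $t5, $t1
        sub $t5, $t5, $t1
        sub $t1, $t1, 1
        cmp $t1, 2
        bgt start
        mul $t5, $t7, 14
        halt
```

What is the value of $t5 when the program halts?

0

after li $t7, 12: $t7=12
after li $t5, 0: $t5=0
after li $t1, 5: $t1=5
after and $t7, $t7, $t5: $t7=12&0=0
after sub $t5, $t5, $t1: $t5=0-5=-5
after sub $t5, $t5, $t1: $t5=(-5)-5=-10
after sub $t1, $t1, 1: $t1=5-1=4
cmp $t1, 2  (cmp 4,2)
bgt start: taken
after and $t7, $t7, $t5: $t7=0&(-10)=0
after sub $t5, $t5, $t1: $t5=(-10)-4=-14
after sub $t5, $t5, $t1: $t5=(-14)-4=-18
after sub $t1, $t1, 1: $t1=4-1=3
cmp $t1, 2  (cmp 3,2)
bgt start: taken
after and $t7, $t7, $t5: $t7=0&(-18)=0
after sub $t5, $t5, $t1: $t5=(-18)-3=-21
after sub $t5, $t5, $t1: $t5=(-21)-3=-24
after sub $t1, $t1, 1: $t1=3-1=2
cmp $t1, 2  (cmp 2,2)
bgt start: not taken
after mul $t5, $t7, 14: $t5=0*14=0
halt.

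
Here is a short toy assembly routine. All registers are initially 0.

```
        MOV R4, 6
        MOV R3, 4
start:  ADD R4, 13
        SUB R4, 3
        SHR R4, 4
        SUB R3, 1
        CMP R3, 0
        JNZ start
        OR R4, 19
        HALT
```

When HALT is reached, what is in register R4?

R4=6
R3=4
R4=6+13=19
R4=19-3=16
R4=16>>4=1
R3=4-1=3
CMP R3, 0  (cmp 3,0)
JNZ start: taken
R4=1+13=14
R4=14-3=11
R4=11>>4=0
R3=3-1=2
CMP R3, 0  (cmp 2,0)
JNZ start: taken
R4=0+13=13
R4=13-3=10
R4=10>>4=0
R3=2-1=1
CMP R3, 0  (cmp 1,0)
JNZ start: taken
R4=0+13=13
R4=13-3=10
R4=10>>4=0
R3=1-1=0
CMP R3, 0  (cmp 0,0)
JNZ start: not taken
R4=0|19=19
halt.

19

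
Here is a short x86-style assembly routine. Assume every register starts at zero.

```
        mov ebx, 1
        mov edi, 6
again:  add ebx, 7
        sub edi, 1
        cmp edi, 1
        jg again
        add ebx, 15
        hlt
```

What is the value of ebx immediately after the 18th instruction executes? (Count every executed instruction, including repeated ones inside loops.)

29

mov ebx, 1 → ebx=1
mov edi, 6 → edi=6
add ebx, 7 → ebx=1+7=8
sub edi, 1 → edi=6-1=5
cmp edi, 1  (cmp 5,1)
jg again: taken
add ebx, 7 → ebx=8+7=15
sub edi, 1 → edi=5-1=4
cmp edi, 1  (cmp 4,1)
jg again: taken
add ebx, 7 → ebx=15+7=22
sub edi, 1 → edi=4-1=3
cmp edi, 1  (cmp 3,1)
jg again: taken
add ebx, 7 → ebx=22+7=29
sub edi, 1 → edi=3-1=2
cmp edi, 1  (cmp 2,1)
jg again: taken
After step 18: ebx = 29.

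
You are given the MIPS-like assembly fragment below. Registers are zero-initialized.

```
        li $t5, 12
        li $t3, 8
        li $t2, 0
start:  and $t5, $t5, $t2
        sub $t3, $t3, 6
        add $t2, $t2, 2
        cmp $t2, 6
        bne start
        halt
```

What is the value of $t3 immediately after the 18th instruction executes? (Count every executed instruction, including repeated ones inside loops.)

after li $t5, 12: $t5=12
after li $t3, 8: $t3=8
after li $t2, 0: $t2=0
after and $t5, $t5, $t2: $t5=12&0=0
after sub $t3, $t3, 6: $t3=8-6=2
after add $t2, $t2, 2: $t2=0+2=2
cmp $t2, 6  (cmp 2,6)
bne start: taken
after and $t5, $t5, $t2: $t5=0&2=0
after sub $t3, $t3, 6: $t3=2-6=-4
after add $t2, $t2, 2: $t2=2+2=4
cmp $t2, 6  (cmp 4,6)
bne start: taken
after and $t5, $t5, $t2: $t5=0&4=0
after sub $t3, $t3, 6: $t3=(-4)-6=-10
after add $t2, $t2, 2: $t2=4+2=6
cmp $t2, 6  (cmp 6,6)
bne start: not taken
After step 18: $t3 = -10.

-10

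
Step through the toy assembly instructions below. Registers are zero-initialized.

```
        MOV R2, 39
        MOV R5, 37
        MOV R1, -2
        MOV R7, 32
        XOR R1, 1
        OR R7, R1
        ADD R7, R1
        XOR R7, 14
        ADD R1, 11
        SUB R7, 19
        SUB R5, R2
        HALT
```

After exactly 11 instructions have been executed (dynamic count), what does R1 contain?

R2=39
R5=37
R1=-2
R7=32
R1=(-2)^1=-1
R7=32|(-1)=-1
R7=(-1)+(-1)=-2
R7=(-2)^14=-16
R1=(-1)+11=10
R7=(-16)-19=-35
R5=37-39=-2
After step 11: R1 = 10.

10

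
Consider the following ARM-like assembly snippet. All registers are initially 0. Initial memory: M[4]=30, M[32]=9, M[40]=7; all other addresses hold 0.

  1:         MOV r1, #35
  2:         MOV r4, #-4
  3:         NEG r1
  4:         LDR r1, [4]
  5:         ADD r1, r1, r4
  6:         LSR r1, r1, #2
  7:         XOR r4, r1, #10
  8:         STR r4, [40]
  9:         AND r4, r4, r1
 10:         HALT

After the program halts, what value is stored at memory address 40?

MOV r1, #35 → r1=35
MOV r4, #-4 → r4=-4
NEG r1 → r1=-(35)=-35
LDR r1, [4] → r1=M[4]=30
ADD r1, r1, r4 → r1=30+(-4)=26
LSR r1, r1, #2 → r1=26>>2=6
XOR r4, r1, #10 → r4=6^10=12
STR r4, [40] → M[40]=12
AND r4, r4, r1 → r4=12&6=4
halt.

12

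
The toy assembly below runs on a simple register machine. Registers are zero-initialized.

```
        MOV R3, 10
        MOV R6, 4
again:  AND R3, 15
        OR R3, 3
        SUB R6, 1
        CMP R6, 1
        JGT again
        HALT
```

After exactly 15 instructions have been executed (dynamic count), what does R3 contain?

MOV R3, 10 → R3=10
MOV R6, 4 → R6=4
AND R3, 15 → R3=10&15=10
OR R3, 3 → R3=10|3=11
SUB R6, 1 → R6=4-1=3
CMP R6, 1  (cmp 3,1)
JGT again: taken
AND R3, 15 → R3=11&15=11
OR R3, 3 → R3=11|3=11
SUB R6, 1 → R6=3-1=2
CMP R6, 1  (cmp 2,1)
JGT again: taken
AND R3, 15 → R3=11&15=11
OR R3, 3 → R3=11|3=11
SUB R6, 1 → R6=2-1=1
After step 15: R3 = 11.

11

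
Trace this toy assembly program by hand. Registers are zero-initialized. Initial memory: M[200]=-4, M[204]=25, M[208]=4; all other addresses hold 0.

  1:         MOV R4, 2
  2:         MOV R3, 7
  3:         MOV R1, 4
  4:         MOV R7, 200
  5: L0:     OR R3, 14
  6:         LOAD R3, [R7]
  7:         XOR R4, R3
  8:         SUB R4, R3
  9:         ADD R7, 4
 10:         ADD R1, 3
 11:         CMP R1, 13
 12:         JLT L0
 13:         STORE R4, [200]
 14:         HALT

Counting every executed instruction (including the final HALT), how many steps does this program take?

after MOV R4, 2: R4=2
after MOV R3, 7: R3=7
after MOV R1, 4: R1=4
after MOV R7, 200: R7=200
after OR R3, 14: R3=7|14=15
after LOAD R3, [R7]: R3=M[200]=-4
after XOR R4, R3: R4=2^(-4)=-2
after SUB R4, R3: R4=(-2)-(-4)=2
after ADD R7, 4: R7=200+4=204
after ADD R1, 3: R1=4+3=7
CMP R1, 13  (cmp 7,13)
JLT L0: taken
after OR R3, 14: R3=(-4)|14=-2
after LOAD R3, [R7]: R3=M[204]=25
after XOR R4, R3: R4=2^25=27
after SUB R4, R3: R4=27-25=2
after ADD R7, 4: R7=204+4=208
after ADD R1, 3: R1=7+3=10
CMP R1, 13  (cmp 10,13)
JLT L0: taken
after OR R3, 14: R3=25|14=31
after LOAD R3, [R7]: R3=M[208]=4
after XOR R4, R3: R4=2^4=6
after SUB R4, R3: R4=6-4=2
after ADD R7, 4: R7=208+4=212
after ADD R1, 3: R1=10+3=13
CMP R1, 13  (cmp 13,13)
JLT L0: not taken
STORE R4, [200] → M[200]=2
halt.
Total executed instructions: 30.

30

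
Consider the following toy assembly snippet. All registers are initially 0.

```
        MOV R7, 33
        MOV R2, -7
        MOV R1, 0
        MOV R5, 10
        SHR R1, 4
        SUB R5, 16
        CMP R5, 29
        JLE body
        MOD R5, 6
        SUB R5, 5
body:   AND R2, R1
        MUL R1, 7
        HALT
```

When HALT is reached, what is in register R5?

R7=33
R2=-7
R1=0
R5=10
R1=0>>4=0
R5=10-16=-6
CMP R5, 29  (cmp -6,29)
JLE body: taken
R2=(-7)&0=0
R1=0*7=0
halt.

-6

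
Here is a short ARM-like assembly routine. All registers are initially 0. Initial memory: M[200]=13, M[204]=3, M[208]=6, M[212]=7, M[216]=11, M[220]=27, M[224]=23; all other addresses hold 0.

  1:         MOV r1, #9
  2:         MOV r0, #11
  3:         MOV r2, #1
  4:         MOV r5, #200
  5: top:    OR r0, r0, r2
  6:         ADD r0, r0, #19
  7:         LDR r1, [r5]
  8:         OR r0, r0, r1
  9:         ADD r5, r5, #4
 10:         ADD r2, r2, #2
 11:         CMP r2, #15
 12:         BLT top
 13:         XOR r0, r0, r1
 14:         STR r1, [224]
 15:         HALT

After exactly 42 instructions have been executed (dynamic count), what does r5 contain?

r1=9
r0=11
r2=1
r5=200
r0=11|1=11
r0=11+19=30
r1=M[200]=13
r0=30|13=31
r5=200+4=204
r2=1+2=3
CMP r2, #15  (cmp 3,15)
BLT top: taken
r0=31|3=31
r0=31+19=50
r1=M[204]=3
r0=50|3=51
r5=204+4=208
r2=3+2=5
CMP r2, #15  (cmp 5,15)
BLT top: taken
r0=51|5=55
r0=55+19=74
r1=M[208]=6
r0=74|6=78
r5=208+4=212
r2=5+2=7
CMP r2, #15  (cmp 7,15)
BLT top: taken
r0=78|7=79
r0=79+19=98
r1=M[212]=7
r0=98|7=103
r5=212+4=216
r2=7+2=9
CMP r2, #15  (cmp 9,15)
BLT top: taken
r0=103|9=111
r0=111+19=130
r1=M[216]=11
r0=130|11=139
r5=216+4=220
r2=9+2=11
After step 42: r5 = 220.

220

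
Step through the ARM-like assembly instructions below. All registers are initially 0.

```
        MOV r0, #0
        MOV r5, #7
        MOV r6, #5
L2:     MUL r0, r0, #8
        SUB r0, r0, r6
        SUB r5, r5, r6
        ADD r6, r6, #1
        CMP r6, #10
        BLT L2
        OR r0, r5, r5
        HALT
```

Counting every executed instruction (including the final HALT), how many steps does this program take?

35

after MOV r0, #0: r0=0
after MOV r5, #7: r5=7
after MOV r6, #5: r6=5
after MUL r0, r0, #8: r0=0*8=0
after SUB r0, r0, r6: r0=0-5=-5
after SUB r5, r5, r6: r5=7-5=2
after ADD r6, r6, #1: r6=5+1=6
CMP r6, #10  (cmp 6,10)
BLT L2: taken
after MUL r0, r0, #8: r0=(-5)*8=-40
after SUB r0, r0, r6: r0=(-40)-6=-46
after SUB r5, r5, r6: r5=2-6=-4
after ADD r6, r6, #1: r6=6+1=7
CMP r6, #10  (cmp 7,10)
BLT L2: taken
after MUL r0, r0, #8: r0=(-46)*8=-368
after SUB r0, r0, r6: r0=(-368)-7=-375
after SUB r5, r5, r6: r5=(-4)-7=-11
after ADD r6, r6, #1: r6=7+1=8
CMP r6, #10  (cmp 8,10)
BLT L2: taken
after MUL r0, r0, #8: r0=(-375)*8=-3000
after SUB r0, r0, r6: r0=(-3000)-8=-3008
after SUB r5, r5, r6: r5=(-11)-8=-19
after ADD r6, r6, #1: r6=8+1=9
CMP r6, #10  (cmp 9,10)
BLT L2: taken
after MUL r0, r0, #8: r0=(-3008)*8=-24064
after SUB r0, r0, r6: r0=(-24064)-9=-24073
after SUB r5, r5, r6: r5=(-19)-9=-28
after ADD r6, r6, #1: r6=9+1=10
CMP r6, #10  (cmp 10,10)
BLT L2: not taken
after OR r0, r5, r5: r0=(-28)|(-28)=-28
halt.
Total executed instructions: 35.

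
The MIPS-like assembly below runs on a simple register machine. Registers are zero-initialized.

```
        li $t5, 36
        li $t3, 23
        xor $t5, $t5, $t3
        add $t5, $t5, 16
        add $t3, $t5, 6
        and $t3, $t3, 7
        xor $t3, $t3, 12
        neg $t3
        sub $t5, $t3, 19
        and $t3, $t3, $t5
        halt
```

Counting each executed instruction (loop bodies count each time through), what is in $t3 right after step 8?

li $t5, 36 → $t5=36
li $t3, 23 → $t3=23
xor $t5, $t5, $t3 → $t5=36^23=51
add $t5, $t5, 16 → $t5=51+16=67
add $t3, $t5, 6 → $t3=67+6=73
and $t3, $t3, 7 → $t3=73&7=1
xor $t3, $t3, 12 → $t3=1^12=13
neg $t3 → $t3=-(13)=-13
After step 8: $t3 = -13.

-13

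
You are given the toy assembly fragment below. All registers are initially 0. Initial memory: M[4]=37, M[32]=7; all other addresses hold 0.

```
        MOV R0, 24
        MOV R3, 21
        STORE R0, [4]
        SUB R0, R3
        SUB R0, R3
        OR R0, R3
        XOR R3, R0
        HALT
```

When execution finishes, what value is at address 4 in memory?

MOV R0, 24 → R0=24
MOV R3, 21 → R3=21
STORE R0, [4] → M[4]=24
SUB R0, R3 → R0=24-21=3
SUB R0, R3 → R0=3-21=-18
OR R0, R3 → R0=(-18)|21=-1
XOR R3, R0 → R3=21^(-1)=-22
halt.

24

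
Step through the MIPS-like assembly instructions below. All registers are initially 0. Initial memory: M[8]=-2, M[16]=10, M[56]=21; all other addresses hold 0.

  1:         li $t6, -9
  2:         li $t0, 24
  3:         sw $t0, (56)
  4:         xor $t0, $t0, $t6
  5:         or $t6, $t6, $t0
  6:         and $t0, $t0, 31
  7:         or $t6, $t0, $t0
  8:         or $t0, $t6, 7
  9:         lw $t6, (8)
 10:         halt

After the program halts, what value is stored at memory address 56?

after li $t6, -9: $t6=-9
after li $t0, 24: $t0=24
sw $t0, (56) → M[56]=24
after xor $t0, $t0, $t6: $t0=24^(-9)=-17
after or $t6, $t6, $t0: $t6=(-9)|(-17)=-1
after and $t0, $t0, 31: $t0=(-17)&31=15
after or $t6, $t0, $t0: $t6=15|15=15
after or $t0, $t6, 7: $t0=15|7=15
after lw $t6, (8): $t6=M[8]=-2
halt.

24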